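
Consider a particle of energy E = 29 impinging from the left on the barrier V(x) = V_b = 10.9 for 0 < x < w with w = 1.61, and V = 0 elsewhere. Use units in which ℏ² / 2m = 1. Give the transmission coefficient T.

E > V_b: inside the barrier k₂ = √(2m(E − V_b))/ℏ = 4.254, k₂w = 6.850.
T = [1 + V_b² sin²(k₂w) / (4E(E − V_b))]⁻¹ = 1/1.016 = 0.984.

T = 0.984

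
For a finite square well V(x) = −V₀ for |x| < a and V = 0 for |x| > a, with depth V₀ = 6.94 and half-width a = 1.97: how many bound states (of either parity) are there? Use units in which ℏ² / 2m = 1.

The dimensionless depth is z₀ = a√(2mV₀)/ℏ = 1.97 × √(6.940) = 5.190.
A new bound state (alternating even/odd) appears each time z₀ passes a multiple of π/2, so N = ⌊2z₀/π⌋ + 1 = ⌊3.304⌋ + 1 = 4.

N = 4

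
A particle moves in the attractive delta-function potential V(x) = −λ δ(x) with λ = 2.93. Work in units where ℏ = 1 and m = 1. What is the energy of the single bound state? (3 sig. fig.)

For x ≠ 0 the bound state is ψ ∝ e^{−κ|x|}; integrating the TISE across the delta gives the cusp condition 2κ = 2mλ/ℏ², so κ = 2.930.
Then E = −ℏ²κ²/(2m) = −mλ²/(2ℏ²) = -4.292.

E = -4.29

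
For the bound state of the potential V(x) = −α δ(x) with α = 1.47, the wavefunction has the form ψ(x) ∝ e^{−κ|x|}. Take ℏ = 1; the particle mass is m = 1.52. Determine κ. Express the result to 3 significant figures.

Integrating the TISE across x = 0 gives the cusp condition ψ'(0⁺) − ψ'(0⁻) = −(2mα/ℏ²)ψ(0).
With ψ ∝ e^{−κ|x|} this yields −2κ = −2mα/ℏ², so κ = mα/ℏ² = 2.234.

κ = 2.23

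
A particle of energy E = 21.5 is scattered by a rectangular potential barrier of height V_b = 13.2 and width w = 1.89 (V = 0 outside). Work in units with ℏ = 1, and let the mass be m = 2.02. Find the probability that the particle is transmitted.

E > V_b: inside the barrier k₂ = √(2m(E − V_b))/ℏ = 5.791, k₂w = 10.94.
Matching at both interfaces gives T⁻¹ = 1 + V_b² sin²(k₂w) / [4E(E − V_b)] = 1.243, hence T = 0.804.

T = 0.804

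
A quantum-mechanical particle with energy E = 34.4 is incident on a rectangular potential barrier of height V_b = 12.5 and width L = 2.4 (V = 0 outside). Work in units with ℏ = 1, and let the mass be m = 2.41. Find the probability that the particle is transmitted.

T = 0.989

Above the barrier the interior wavenumber is k₂ = √(2m(E − V_b))/ℏ = 10.27, giving phase k₂L = 24.66.
Matching at both interfaces gives T⁻¹ = 1 + V_b² sin²(k₂L) / [4E(E − V_b)] = 1.011, hence T = 0.989.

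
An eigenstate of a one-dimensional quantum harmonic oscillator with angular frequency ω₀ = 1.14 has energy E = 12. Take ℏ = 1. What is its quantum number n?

n = 10

E_n = ℏω₀(n + ½) ⇒ n = E/(ℏω₀) − ½ = 12/1.14 − 0.5 = 10.026 → n = 10.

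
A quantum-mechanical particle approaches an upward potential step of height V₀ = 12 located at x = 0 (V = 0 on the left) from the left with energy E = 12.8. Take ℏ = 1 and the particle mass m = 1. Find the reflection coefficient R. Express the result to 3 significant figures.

R = 0.360

The wavenumbers are k₁ = √(2mE)/ℏ = 5.060 on the left and k₂ = √(2m(E − V₀))/ℏ = 1.265 on the right.
Continuity of ψ and ψ′ at the step yields the reflection amplitude r = (k₁ − k₂)/(k₁ + k₂) = 0.6000; thus R = |r|² = 0.3600, T = 0.6400.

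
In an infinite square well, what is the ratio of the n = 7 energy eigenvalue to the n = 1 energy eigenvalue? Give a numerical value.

49

Since E_n ∝ n², the ratio is (7/1)² = 49.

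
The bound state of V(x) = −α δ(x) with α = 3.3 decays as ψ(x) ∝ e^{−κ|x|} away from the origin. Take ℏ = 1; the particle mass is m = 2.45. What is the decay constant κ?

Integrate −(ℏ²/2m)ψ'' − αδ(x)ψ = Eψ from −ε to +ε: the ψ'' term gives ψ'(0⁺) − ψ'(0⁻) and the δ term gives −(2mα/ℏ²)ψ(0).
With ψ ∝ e^{−κ|x|} this yields −2κ = −2mα/ℏ², so κ = mα/ℏ² = 8.085.

κ = 8.09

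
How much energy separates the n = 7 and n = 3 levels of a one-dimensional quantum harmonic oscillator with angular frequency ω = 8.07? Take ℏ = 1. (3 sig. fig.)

E_n = ℏω(n + ½), so ΔE = (7 − 3) ℏω = 4 × 8.07 = 32.28.

ΔE = 32.3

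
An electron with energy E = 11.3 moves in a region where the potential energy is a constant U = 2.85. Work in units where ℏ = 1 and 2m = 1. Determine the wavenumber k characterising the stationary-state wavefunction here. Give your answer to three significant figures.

With E > U the solution is oscillatory, ψ ∝ e^{±ikx} with k = √(2m(E − U))/ℏ.
k = √(2 × 0.5 × 8.45) = 2.907.

k = 2.91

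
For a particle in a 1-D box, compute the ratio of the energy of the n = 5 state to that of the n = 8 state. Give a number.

0.390625

Since E_n ∝ n², the ratio is (5/8)² = 0.390625.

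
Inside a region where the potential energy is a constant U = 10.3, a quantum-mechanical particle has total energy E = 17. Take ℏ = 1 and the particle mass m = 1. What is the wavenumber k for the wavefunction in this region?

With E > U the solution is oscillatory, ψ ∝ e^{±ikx} with k = √(2m(E − U))/ℏ.
k = √(2 × 1 × 6.7) = 3.661.

k = 3.66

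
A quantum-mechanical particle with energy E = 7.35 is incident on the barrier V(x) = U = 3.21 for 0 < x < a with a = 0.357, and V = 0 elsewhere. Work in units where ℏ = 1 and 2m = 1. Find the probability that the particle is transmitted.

T = 0.964

Above the barrier the interior wavenumber is k₂ = √(2m(E − U))/ℏ = 2.035, giving phase k₂a = 0.7264.
Matching at both interfaces gives T⁻¹ = 1 + U² sin²(k₂a) / [4E(E − U)] = 1.037, hence T = 0.964.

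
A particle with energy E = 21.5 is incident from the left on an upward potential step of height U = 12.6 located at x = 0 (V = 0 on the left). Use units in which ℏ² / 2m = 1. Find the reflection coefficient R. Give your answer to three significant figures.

R = 0.0471

On each side the TISE gives plane waves with k = √(2m(E − V))/ℏ: k₁ = √(2·½·21.5) = 4.637, k₂ = √(2·½·8.9) = 2.983.
Continuity of ψ and ψ′ at the step yields the reflection amplitude r = (k₁ − k₂)/(k₁ + k₂) = 0.2170; thus R = |r|² = 0.04709, T = 0.9529.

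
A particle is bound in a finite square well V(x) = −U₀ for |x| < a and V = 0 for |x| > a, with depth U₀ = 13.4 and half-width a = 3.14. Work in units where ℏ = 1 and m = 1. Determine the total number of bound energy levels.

N = 11

The dimensionless depth is z₀ = a√(2mU₀)/ℏ = 3.14 × √(26.80) = 16.26.
A new bound state (alternating even/odd) appears each time z₀ passes a multiple of π/2, so N = ⌊2z₀/π⌋ + 1 = ⌊10.35⌋ + 1 = 11.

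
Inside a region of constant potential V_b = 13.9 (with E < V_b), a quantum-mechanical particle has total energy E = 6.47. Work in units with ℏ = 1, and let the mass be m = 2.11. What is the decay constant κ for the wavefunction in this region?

Since E < V_b the TISE in this region is ψ'' = κ²ψ with κ = √(2m(V_b − E))/ℏ.
κ = √(2 × 2.11 × 7.43) = 5.600.

κ = 5.60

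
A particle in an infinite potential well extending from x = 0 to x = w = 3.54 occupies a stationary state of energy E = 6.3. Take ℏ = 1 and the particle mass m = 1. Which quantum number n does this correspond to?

From E_n = n²π²ℏ²/(2mw²) invert to n = √(2mw²E)/(πℏ).
n = (3.54/π) × √(2 × 1 × 6.3) = 4.000 → n = 4.

n = 4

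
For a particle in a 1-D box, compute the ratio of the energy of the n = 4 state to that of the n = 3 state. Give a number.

1.77778

Since E_n ∝ n², the ratio is (4/3)² = 1.77778.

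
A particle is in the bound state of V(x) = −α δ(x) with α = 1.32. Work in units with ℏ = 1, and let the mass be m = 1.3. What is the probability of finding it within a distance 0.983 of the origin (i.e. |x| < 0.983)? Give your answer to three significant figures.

P = 0.966

The normalised bound state is ψ = √κ e^{−κ|x|} with κ = mα/ℏ² = 1.716.
P(|x| < d) = ∫_{−d}^{d} κ e^{−2κ|x|} dx = 1 − e^{−2κd} = 1 − e^{−3.374} = 0.9657.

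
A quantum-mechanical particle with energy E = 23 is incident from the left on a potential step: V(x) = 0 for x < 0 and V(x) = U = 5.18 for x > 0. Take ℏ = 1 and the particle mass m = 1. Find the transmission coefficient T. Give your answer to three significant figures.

T = 0.996

On each side the TISE gives plane waves with k = √(2m(E − V))/ℏ: k₁ = √(2·1·23) = 6.782, k₂ = √(2·1·17.82) = 5.970.
Matching ψ and ψ′ at x = 0 gives r = (k₁ − k₂)/(k₁ + k₂), so R = r² = 0.004059 and T = 1 − R = 0.9959.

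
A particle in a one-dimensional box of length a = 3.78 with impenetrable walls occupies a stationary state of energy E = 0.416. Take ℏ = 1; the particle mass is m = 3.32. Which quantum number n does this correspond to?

n = 2

For an infinite well E_n = n²π²ℏ²/(2ma²), so n = (a/πℏ)√(2mE).
n = (3.78/π) × √(2 × 3.32 × 0.416) = 2.000 → n = 2.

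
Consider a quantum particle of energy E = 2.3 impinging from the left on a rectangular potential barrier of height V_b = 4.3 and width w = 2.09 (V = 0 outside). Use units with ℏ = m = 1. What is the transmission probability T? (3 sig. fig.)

T = 0.000931

Since E < V_b the interior solution is evanescent with decay constant κ = √(2m(V_b − E))/ℏ = 2.000.
κw = 4.180, sinh(κw) = 32.68.
Matching ψ, ψ′ at both faces gives T = [1 + V_b² sinh²(κw) / (4E(V_b − E))]⁻¹ = 1/1074 = 0.000931.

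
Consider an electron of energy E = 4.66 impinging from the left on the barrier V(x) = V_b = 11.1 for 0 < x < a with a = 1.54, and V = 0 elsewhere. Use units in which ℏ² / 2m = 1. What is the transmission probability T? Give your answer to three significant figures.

T = 0.00157

E < V_b: inside the barrier ψ ∝ e^{±κx} with κ = √(2m(V_b − E))/ℏ = 2.538.
κa = 3.908, sinh(κa) = 24.89.
Matching ψ, ψ′ at both faces gives T = [1 + V_b² sinh²(κa) / (4E(V_b − E))]⁻¹ = 1/636.9 = 0.00157.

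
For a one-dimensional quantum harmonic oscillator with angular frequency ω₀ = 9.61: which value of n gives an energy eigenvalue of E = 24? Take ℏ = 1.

E_n = ℏω₀(n + ½) ⇒ n = E/(ℏω₀) − ½ = 24/9.61 − 0.5 = 1.997 → n = 2.

n = 2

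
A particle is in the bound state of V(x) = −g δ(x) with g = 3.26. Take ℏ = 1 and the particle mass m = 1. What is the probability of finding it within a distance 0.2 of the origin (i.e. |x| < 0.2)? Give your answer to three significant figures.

The normalised bound state is ψ = √κ e^{−κ|x|} with κ = mg/ℏ² = 3.260.
P(|x| < d) = ∫_{−d}^{d} κ e^{−2κ|x|} dx = 1 − e^{−2κd} = 1 − e^{−1.304} = 0.7286.

P = 0.729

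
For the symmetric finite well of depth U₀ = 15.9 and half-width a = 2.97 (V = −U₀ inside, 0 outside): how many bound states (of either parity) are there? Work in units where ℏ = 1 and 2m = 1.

Define the well-strength parameter z₀ = (a/ℏ)√(2mU₀) = 2.97 × √(2·0.5·15.9) = 11.84.
A new bound state (alternating even/odd) appears each time z₀ passes a multiple of π/2, so N = ⌊2z₀/π⌋ + 1 = ⌊7.539⌋ + 1 = 8.

N = 8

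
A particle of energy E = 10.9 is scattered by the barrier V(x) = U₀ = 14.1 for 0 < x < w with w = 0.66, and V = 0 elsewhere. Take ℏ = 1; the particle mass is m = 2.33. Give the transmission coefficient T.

E < U₀: inside the barrier ψ ∝ e^{±κx} with κ = √(2m(U₀ − E))/ℏ = 3.862.
κw = 2.549, sinh(κw) = 6.356.
Matching ψ, ψ′ at both faces gives T = [1 + U₀² sinh²(κw) / (4E(U₀ − E))]⁻¹ = 1/58.56 = 0.0171.

T = 0.0171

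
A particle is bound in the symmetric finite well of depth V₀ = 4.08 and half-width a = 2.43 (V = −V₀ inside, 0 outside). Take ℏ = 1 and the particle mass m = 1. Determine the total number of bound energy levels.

N = 5

The dimensionless depth is z₀ = a√(2mV₀)/ℏ = 2.43 × √(8.160) = 6.941.
The even/odd transcendental equations gain one root per π/2 in z₀, giving N = 1 + ⌊2z₀/π⌋ = 1 + ⌊4.419⌋ = 5.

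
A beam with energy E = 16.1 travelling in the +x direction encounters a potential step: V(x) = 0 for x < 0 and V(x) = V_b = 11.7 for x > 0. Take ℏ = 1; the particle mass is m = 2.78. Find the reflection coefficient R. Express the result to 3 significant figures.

R = 0.0982

The wavenumbers are k₁ = √(2mE)/ℏ = 9.461 on the left and k₂ = √(2m(E − V_b))/ℏ = 4.946 on the right.
Matching ψ and ψ′ at x = 0 gives r = (k₁ − k₂)/(k₁ + k₂), so R = r² = 0.09822 and T = 1 − R = 0.9018.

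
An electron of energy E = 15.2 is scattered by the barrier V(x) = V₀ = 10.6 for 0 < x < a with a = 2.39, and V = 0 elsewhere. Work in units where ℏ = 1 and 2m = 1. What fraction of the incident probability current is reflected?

E > V₀: inside the barrier k₂ = √(2m(E − V₀))/ℏ = 2.145, k₂a = 5.126.
Matching at both interfaces gives T⁻¹ = 1 + V₀² sin²(k₂a) / [4E(E − V₀)] = 1.337, hence T = 0.748.
R = 1 − T = 0.252.

R = 0.252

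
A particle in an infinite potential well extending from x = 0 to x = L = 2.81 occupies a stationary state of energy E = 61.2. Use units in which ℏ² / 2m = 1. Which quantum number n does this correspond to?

For an infinite well E_n = n²π²ℏ²/(2mL²), so n = (L/πℏ)√(2mE).
n = (2.81/π) × √(2 × 0.5 × 61.2) = 6.997 → n = 7.

n = 7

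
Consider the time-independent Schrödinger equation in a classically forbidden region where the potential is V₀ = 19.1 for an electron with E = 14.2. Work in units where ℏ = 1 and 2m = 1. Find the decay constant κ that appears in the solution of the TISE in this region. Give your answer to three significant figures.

κ = 2.21

Since E < V₀ the TISE in this region is ψ'' = κ²ψ with κ = √(2m(V₀ − E))/ℏ.
κ = √(2 × 0.5 × 4.9) = 2.214.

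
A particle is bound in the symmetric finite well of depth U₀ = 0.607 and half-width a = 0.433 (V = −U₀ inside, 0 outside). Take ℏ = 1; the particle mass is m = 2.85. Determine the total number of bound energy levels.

N = 1

Define the well-strength parameter z₀ = (a/ℏ)√(2mU₀) = 0.433 × √(2·2.85·0.607) = 0.8054.
The even/odd transcendental equations gain one root per π/2 in z₀, giving N = 1 + ⌊2z₀/π⌋ = 1 + ⌊0.5127⌋ = 1.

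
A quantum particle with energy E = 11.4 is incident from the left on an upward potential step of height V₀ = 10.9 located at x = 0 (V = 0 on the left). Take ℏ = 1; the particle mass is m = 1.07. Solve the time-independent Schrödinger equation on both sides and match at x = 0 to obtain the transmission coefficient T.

T = 0.573

The wavenumbers are k₁ = √(2mE)/ℏ = 4.939 on the left and k₂ = √(2m(E − V₀))/ℏ = 1.034 on the right.
Continuity of ψ and ψ′ at the step yields the reflection amplitude r = (k₁ − k₂)/(k₁ + k₂) = 0.6537; thus R = |r|² = 0.4273, T = 0.5727.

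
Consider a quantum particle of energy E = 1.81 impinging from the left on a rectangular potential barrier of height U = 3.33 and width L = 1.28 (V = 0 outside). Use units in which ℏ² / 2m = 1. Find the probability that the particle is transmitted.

T = 0.156

E < U: inside the barrier ψ ∝ e^{±κx} with κ = √(2m(U − E))/ℏ = 1.233.
κL = 1.578, sinh(κL) = 2.320.
The exact tunnelling result is T⁻¹ = 1 + U² sinh²(κL) / [4E(U − E)] = 6.422, so T = 0.156.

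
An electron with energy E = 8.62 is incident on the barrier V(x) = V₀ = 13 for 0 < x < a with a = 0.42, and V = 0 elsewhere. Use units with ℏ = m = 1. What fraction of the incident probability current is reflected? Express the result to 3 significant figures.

Since E < V₀ the interior solution is evanescent with decay constant κ = √(2m(V₀ − E))/ℏ = 2.960.
κa = 1.243, sinh(κa) = 1.589.
Matching ψ, ψ′ at both faces gives T = [1 + V₀² sinh²(κa) / (4E(V₀ − E))]⁻¹ = 1/3.825 = 0.261.
R = 1 − T = 0.739.

R = 0.739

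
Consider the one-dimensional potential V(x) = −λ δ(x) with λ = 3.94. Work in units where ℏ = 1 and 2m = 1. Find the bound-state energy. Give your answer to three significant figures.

The bound state is ψ(x) = √κ e^{−κ|x|}. The derivative jump ψ'(0⁺) − ψ'(0⁻) = −(2mλ/ℏ²)ψ(0) fixes κ = mλ/ℏ² = 1.970.
Then E = −ℏ²κ²/(2m) = −mλ²/(2ℏ²) = -3.881.

E = -3.88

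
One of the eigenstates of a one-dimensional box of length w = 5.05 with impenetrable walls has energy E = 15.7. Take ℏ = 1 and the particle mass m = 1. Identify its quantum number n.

n = 9

From E_n = n²π²ℏ²/(2mw²) invert to n = √(2mw²E)/(πℏ).
n = (5.05/π) × √(2 × 1 × 15.7) = 9.008 → n = 9.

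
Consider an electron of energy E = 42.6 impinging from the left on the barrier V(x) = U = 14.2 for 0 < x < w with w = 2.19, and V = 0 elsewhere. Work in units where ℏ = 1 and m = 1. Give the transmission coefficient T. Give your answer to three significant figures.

T = 0.979

E > U: inside the barrier k₂ = √(2m(E − U))/ℏ = 7.537, k₂w = 16.51.
Matching at both interfaces gives T⁻¹ = 1 + U² sin²(k₂w) / [4E(E − U)] = 1.021, hence T = 0.979.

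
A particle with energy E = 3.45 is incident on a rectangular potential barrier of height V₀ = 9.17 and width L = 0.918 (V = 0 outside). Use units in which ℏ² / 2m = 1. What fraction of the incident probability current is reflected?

E < V₀: inside the barrier ψ ∝ e^{±κx} with κ = √(2m(V₀ − E))/ℏ = 2.392.
κL = 2.196, sinh(κL) = 4.437.
Matching ψ, ψ′ at both faces gives T = [1 + V₀² sinh²(κL) / (4E(V₀ − E))]⁻¹ = 1/21.97 = 0.0455.
R = 1 − T = 0.954.

R = 0.954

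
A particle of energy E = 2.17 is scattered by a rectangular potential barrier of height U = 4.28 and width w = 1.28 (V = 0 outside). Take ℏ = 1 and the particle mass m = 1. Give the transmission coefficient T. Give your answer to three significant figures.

T = 0.0206

Since E < U the interior solution is evanescent with decay constant κ = √(2m(U − E))/ℏ = 2.054.
κw = 2.629, sinh(κw) = 6.897.
Matching ψ, ψ′ at both faces gives T = [1 + U² sinh²(κw) / (4E(U − E))]⁻¹ = 1/48.58 = 0.0206.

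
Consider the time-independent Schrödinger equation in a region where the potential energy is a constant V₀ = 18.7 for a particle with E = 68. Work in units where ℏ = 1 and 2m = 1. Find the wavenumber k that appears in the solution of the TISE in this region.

k = 7.02

With E > V₀ the solution is oscillatory, ψ ∝ e^{±ikx} with k = √(2m(E − V₀))/ℏ.
k = √(2 × 0.5 × 49.3) = 7.021.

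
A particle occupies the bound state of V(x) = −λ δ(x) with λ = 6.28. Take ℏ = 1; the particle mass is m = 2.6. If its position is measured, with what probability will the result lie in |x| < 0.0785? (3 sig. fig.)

The normalised bound state is ψ = √κ e^{−κ|x|} with κ = mλ/ℏ² = 16.33.
P(|x| < d) = ∫_{−d}^{d} κ e^{−2κ|x|} dx = 1 − e^{−2κd} = 1 − e^{−2.563} = 0.9230.

P = 0.923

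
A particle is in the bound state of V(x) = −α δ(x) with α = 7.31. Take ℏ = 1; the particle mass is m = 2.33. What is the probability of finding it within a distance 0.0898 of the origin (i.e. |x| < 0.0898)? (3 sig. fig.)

P = 0.953

The normalised bound state is ψ = √κ e^{−κ|x|} with κ = mα/ℏ² = 17.03.
P(|x| < d) = ∫_{−d}^{d} κ e^{−2κ|x|} dx = 1 − e^{−2κd} = 1 − e^{−3.059} = 0.9531.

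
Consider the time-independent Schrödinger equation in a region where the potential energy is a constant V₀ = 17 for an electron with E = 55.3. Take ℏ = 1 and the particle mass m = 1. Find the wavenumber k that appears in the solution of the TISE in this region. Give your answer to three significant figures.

With E > V₀ the solution is oscillatory, ψ ∝ e^{±ikx} with k = √(2m(E − V₀))/ℏ.
k = √(2 × 1 × 38.3) = 8.752.

k = 8.75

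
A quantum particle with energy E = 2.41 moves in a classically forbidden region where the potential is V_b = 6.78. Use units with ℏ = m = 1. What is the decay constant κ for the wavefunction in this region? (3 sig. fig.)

Since E < V_b the TISE in this region is ψ'' = κ²ψ with κ = √(2m(V_b − E))/ℏ.
κ = √(2 × 1 × 4.37) = 2.956.

κ = 2.96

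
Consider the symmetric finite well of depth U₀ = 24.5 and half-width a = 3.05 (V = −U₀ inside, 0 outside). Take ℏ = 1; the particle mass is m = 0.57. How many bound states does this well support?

The dimensionless depth is z₀ = a√(2mU₀)/ℏ = 3.05 × √(27.93) = 16.12.
A new bound state (alternating even/odd) appears each time z₀ passes a multiple of π/2, so N = ⌊2z₀/π⌋ + 1 = ⌊10.26⌋ + 1 = 11.

N = 11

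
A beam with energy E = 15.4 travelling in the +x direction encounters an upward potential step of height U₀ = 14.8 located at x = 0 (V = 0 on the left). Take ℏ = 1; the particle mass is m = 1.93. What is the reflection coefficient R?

R = 0.449

The wavenumbers are k₁ = √(2mE)/ℏ = 7.710 on the left and k₂ = √(2m(E − U₀))/ℏ = 1.522 on the right.
Matching ψ and ψ′ at x = 0 gives r = (k₁ − k₂)/(k₁ + k₂), so R = r² = 0.4493 and T = 1 − R = 0.5507.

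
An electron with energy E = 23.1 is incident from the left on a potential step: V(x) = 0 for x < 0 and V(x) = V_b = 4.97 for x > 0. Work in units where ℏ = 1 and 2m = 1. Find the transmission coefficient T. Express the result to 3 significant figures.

T = 0.996

On each side the TISE gives plane waves with k = √(2m(E − V))/ℏ: k₁ = √(2·½·23.1) = 4.806, k₂ = √(2·½·18.13) = 4.258.
Matching ψ and ψ′ at x = 0 gives r = (k₁ − k₂)/(k₁ + k₂), so R = r² = 0.003659 and T = 1 − R = 0.9963.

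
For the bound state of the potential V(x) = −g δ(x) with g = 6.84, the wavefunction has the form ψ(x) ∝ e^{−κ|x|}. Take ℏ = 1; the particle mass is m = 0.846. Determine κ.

Integrating the TISE across x = 0 gives the cusp condition ψ'(0⁺) − ψ'(0⁻) = −(2mg/ℏ²)ψ(0).
With ψ ∝ e^{−κ|x|} this yields −2κ = −2mg/ℏ², so κ = mg/ℏ² = 5.787.

κ = 5.79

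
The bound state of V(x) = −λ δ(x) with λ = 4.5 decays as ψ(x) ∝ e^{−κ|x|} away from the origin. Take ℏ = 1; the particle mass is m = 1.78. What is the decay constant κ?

κ = 8.01

Integrating the TISE across x = 0 gives the cusp condition ψ'(0⁺) − ψ'(0⁻) = −(2mλ/ℏ²)ψ(0).
With ψ ∝ e^{−κ|x|} this yields −2κ = −2mλ/ℏ², so κ = mλ/ℏ² = 8.010.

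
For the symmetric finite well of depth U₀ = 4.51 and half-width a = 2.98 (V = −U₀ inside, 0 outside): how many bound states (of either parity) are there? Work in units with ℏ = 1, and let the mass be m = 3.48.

The dimensionless depth is z₀ = a√(2mU₀)/ℏ = 2.98 × √(31.39) = 16.70.
The even/odd transcendental equations gain one root per π/2 in z₀, giving N = 1 + ⌊2z₀/π⌋ = 1 + ⌊10.63⌋ = 11.

N = 11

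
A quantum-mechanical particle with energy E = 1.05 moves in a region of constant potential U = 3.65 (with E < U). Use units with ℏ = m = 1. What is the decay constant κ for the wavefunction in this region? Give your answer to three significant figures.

κ = 2.28

Since E < U the TISE in this region is ψ'' = κ²ψ with κ = √(2m(U − E))/ℏ.
κ = √(2 × 1 × 2.6) = 2.280.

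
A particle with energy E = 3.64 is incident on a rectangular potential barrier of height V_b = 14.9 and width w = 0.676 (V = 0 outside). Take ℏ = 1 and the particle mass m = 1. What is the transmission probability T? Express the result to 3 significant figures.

E < V_b: inside the barrier ψ ∝ e^{±κx} with κ = √(2m(V_b − E))/ℏ = 4.746.
κw = 3.208, sinh(κw) = 12.34.
Matching ψ, ψ′ at both faces gives T = [1 + V_b² sinh²(κw) / (4E(V_b − E))]⁻¹ = 1/207.3 = 0.00482.

T = 0.00482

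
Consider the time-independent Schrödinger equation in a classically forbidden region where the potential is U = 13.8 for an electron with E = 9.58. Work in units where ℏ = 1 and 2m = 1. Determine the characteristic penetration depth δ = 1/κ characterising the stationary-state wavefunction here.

δ = 0.487

Since E < U the TISE in this region is ψ'' = κ²ψ with κ = √(2m(U − E))/ℏ.
κ = √(2 × 0.5 × 4.22) = 2.054. The penetration depth is δ = 1/κ = 0.487.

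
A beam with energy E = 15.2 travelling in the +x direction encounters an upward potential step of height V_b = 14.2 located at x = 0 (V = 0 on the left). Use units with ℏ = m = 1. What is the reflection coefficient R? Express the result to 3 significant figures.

R = 0.350

The wavenumbers are k₁ = √(2mE)/ℏ = 5.514 on the left and k₂ = √(2m(E − V_b))/ℏ = 1.414 on the right.
Continuity of ψ and ψ′ at the step yields the reflection amplitude r = (k₁ − k₂)/(k₁ + k₂) = 0.5917; thus R = |r|² = 0.3501, T = 0.6499.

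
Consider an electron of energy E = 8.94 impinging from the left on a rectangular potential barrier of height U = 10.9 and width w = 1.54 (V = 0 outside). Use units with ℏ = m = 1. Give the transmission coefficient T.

T = 0.00530

E < U: inside the barrier ψ ∝ e^{±κx} with κ = √(2m(U − E))/ℏ = 1.980.
κw = 3.049, sinh(κw) = 10.52.
The exact tunnelling result is T⁻¹ = 1 + U² sinh²(κw) / [4E(U − E)] = 188.7, so T = 0.00530.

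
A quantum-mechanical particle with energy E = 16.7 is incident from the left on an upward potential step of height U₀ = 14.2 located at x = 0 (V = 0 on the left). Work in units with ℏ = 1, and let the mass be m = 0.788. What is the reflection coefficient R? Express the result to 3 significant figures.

The wavenumbers are k₁ = √(2mE)/ℏ = 5.130 on the left and k₂ = √(2m(E − U₀))/ℏ = 1.985 on the right.
Continuity of ψ and ψ′ at the step yields the reflection amplitude r = (k₁ − k₂)/(k₁ + k₂) = 0.4421; thus R = |r|² = 0.1954, T = 0.8046.

R = 0.195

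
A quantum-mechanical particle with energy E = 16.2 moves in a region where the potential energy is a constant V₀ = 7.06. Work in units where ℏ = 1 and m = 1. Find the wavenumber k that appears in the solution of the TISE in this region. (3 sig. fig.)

k = 4.28

With E > V₀ the solution is oscillatory, ψ ∝ e^{±ikx} with k = √(2m(E − V₀))/ℏ.
k = √(2 × 1 × 9.14) = 4.276.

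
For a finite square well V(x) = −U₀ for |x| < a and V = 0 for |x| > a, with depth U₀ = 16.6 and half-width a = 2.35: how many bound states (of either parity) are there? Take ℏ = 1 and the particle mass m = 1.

N = 9

Define the well-strength parameter z₀ = (a/ℏ)√(2mU₀) = 2.35 × √(2·1·16.6) = 13.54.
The even/odd transcendental equations gain one root per π/2 in z₀, giving N = 1 + ⌊2z₀/π⌋ = 1 + ⌊8.620⌋ = 9.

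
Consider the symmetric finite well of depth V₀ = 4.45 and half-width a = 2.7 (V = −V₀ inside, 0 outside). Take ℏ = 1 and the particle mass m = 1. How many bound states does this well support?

The dimensionless depth is z₀ = a√(2mV₀)/ℏ = 2.7 × √(8.900) = 8.055.
A new bound state (alternating even/odd) appears each time z₀ passes a multiple of π/2, so N = ⌊2z₀/π⌋ + 1 = ⌊5.128⌋ + 1 = 6.

N = 6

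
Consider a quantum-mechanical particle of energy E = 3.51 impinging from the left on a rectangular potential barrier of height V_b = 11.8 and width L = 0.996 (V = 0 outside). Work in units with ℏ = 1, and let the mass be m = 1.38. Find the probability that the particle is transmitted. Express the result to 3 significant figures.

T = 0.000243

E < V_b: inside the barrier ψ ∝ e^{±κx} with κ = √(2m(V_b − E))/ℏ = 4.783.
κL = 4.764, sinh(κL) = 58.62.
The exact tunnelling result is T⁻¹ = 1 + V_b² sinh²(κL) / [4E(V_b − E)] = 4111, so T = 0.000243.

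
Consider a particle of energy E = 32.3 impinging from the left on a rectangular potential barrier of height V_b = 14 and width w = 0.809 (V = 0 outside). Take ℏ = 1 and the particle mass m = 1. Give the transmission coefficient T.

T = 0.926

Above the barrier the interior wavenumber is k₂ = √(2m(E − V_b))/ℏ = 6.050, giving phase k₂w = 4.894.
T = [1 + V_b² sin²(k₂w) / (4E(E − V_b))]⁻¹ = 1/1.080 = 0.926.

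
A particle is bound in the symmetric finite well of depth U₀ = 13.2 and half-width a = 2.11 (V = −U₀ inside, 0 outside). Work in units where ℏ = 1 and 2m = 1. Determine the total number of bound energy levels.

N = 5

Define the well-strength parameter z₀ = (a/ℏ)√(2mU₀) = 2.11 × √(2·0.5·13.2) = 7.666.
The even/odd transcendental equations gain one root per π/2 in z₀, giving N = 1 + ⌊2z₀/π⌋ = 1 + ⌊4.880⌋ = 5.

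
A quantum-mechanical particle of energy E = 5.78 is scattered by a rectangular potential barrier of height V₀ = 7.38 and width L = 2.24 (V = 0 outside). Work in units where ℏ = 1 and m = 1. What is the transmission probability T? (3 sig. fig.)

E < V₀: inside the barrier ψ ∝ e^{±κx} with κ = √(2m(V₀ − E))/ℏ = 1.789.
κL = 4.007, sinh(κL) = 27.48.
The exact tunnelling result is T⁻¹ = 1 + V₀² sinh²(κL) / [4E(V₀ − E)] = 1113, so T = 0.000898.

T = 0.000898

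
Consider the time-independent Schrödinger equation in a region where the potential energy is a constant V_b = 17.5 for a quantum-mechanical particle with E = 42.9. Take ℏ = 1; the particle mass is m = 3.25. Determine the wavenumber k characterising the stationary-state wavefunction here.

With E > V_b the solution is oscillatory, ψ ∝ e^{±ikx} with k = √(2m(E − V_b))/ℏ.
k = √(2 × 3.25 × 25.4) = 12.85.

k = 12.8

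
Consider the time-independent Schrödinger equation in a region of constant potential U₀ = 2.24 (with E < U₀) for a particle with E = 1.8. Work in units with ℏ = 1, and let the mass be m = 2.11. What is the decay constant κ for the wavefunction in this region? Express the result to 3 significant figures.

κ = 1.36

Since E < U₀ the TISE in this region is ψ'' = κ²ψ with κ = √(2m(U₀ − E))/ℏ.
κ = √(2 × 2.11 × 0.44) = 1.363.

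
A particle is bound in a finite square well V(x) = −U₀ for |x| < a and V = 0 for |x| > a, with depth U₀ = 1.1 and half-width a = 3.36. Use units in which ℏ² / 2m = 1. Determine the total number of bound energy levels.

N = 3

The dimensionless depth is z₀ = a√(2mU₀)/ℏ = 3.36 × √(1.100) = 3.524.
A new bound state (alternating even/odd) appears each time z₀ passes a multiple of π/2, so N = ⌊2z₀/π⌋ + 1 = ⌊2.243⌋ + 1 = 3.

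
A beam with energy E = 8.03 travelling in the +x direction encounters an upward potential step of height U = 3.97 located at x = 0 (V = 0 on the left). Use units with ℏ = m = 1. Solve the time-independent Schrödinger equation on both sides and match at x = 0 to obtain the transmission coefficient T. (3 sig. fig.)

T = 0.971

The wavenumbers are k₁ = √(2mE)/ℏ = 4.007 on the left and k₂ = √(2m(E − U))/ℏ = 2.850 on the right.
Matching ψ and ψ′ at x = 0 gives r = (k₁ − k₂)/(k₁ + k₂), so R = r² = 0.02852 and T = 1 − R = 0.9715.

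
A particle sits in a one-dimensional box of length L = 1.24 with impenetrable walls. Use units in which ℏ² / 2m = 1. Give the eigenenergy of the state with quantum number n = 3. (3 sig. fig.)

E = 57.8

Requiring ψ(0) = ψ(L) = 0 quantises k = nπ/L, hence E_n = ℏ²k²/2m = n²π²ℏ²/(2mL²).
E_3 = 3² × π² / (2 × 0.5 × 1.24²) = 57.77.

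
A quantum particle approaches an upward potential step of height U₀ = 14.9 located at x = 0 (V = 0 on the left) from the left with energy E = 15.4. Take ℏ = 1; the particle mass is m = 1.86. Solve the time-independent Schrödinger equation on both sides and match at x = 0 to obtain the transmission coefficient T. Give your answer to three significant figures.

The wavenumbers are k₁ = √(2mE)/ℏ = 7.569 on the left and k₂ = √(2m(E − U₀))/ℏ = 1.364 on the right.
Continuity of ψ and ψ′ at the step yields the reflection amplitude r = (k₁ − k₂)/(k₁ + k₂) = 0.6946; thus R = |r|² = 0.4825, T = 0.5175.

T = 0.517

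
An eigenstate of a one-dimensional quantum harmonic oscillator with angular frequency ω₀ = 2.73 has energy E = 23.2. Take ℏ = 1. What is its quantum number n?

n = 8

Invert E_n = (n + ½)ℏω₀: n = E/ℏω₀ − ½ = 7.998, so n = 8.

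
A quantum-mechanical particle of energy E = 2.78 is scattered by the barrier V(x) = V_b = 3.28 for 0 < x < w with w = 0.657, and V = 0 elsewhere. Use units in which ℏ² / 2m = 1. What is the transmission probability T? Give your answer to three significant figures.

T = 0.690

Since E < V_b the interior solution is evanescent with decay constant κ = √(2m(V_b − E))/ℏ = 0.7071.
κw = 0.4646, sinh(κw) = 0.4815.
Matching ψ, ψ′ at both faces gives T = [1 + V_b² sinh²(κw) / (4E(V_b − E))]⁻¹ = 1/1.449 = 0.690.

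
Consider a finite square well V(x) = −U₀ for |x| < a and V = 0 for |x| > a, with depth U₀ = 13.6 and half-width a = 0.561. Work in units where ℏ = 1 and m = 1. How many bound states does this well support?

Define the well-strength parameter z₀ = (a/ℏ)√(2mU₀) = 0.561 × √(2·1·13.6) = 2.926.
The even/odd transcendental equations gain one root per π/2 in z₀, giving N = 1 + ⌊2z₀/π⌋ = 1 + ⌊1.863⌋ = 2.

N = 2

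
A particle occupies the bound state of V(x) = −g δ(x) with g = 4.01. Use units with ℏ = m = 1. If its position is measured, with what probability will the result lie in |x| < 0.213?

The normalised bound state is ψ = √κ e^{−κ|x|} with κ = mg/ℏ² = 4.010.
P(|x| < d) = ∫_{−d}^{d} κ e^{−2κ|x|} dx = 1 − e^{−2κd} = 1 − e^{−1.708} = 0.8188.

P = 0.819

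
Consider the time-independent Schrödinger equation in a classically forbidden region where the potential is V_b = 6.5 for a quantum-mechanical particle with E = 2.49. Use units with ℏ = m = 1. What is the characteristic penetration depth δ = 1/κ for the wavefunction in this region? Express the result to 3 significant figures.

δ = 0.353

Since E < V_b the TISE in this region is ψ'' = κ²ψ with κ = √(2m(V_b − E))/ℏ.
κ = √(2 × 1 × 4.01) = 2.832. The penetration depth is δ = 1/κ = 0.353.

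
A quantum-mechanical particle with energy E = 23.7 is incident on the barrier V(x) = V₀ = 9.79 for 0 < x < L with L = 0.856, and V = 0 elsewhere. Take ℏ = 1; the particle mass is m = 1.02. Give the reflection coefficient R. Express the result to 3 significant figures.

R = 0.0663

E > V₀: inside the barrier k₂ = √(2m(E − V₀))/ℏ = 5.327, k₂L = 4.560.
Matching at both interfaces gives T⁻¹ = 1 + V₀² sin²(k₂L) / [4E(E − V₀)] = 1.071, hence T = 0.934.
R = 1 − T = 0.0663.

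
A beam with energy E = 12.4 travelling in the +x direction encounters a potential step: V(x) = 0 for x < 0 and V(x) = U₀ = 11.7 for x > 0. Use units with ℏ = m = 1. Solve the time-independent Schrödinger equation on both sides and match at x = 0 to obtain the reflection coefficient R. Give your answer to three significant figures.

R = 0.380

The wavenumbers are k₁ = √(2mE)/ℏ = 4.980 on the left and k₂ = √(2m(E − U₀))/ℏ = 1.183 on the right.
Continuity of ψ and ψ′ at the step yields the reflection amplitude r = (k₁ − k₂)/(k₁ + k₂) = 0.6160; thus R = |r|² = 0.3795, T = 0.6205.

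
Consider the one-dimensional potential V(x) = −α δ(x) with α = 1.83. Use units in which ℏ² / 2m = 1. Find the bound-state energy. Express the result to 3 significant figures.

For x ≠ 0 the bound state is ψ ∝ e^{−κ|x|}; integrating the TISE across the delta gives the cusp condition 2κ = 2mα/ℏ², so κ = 0.9150.
Then E = −ℏ²κ²/(2m) = −mα²/(2ℏ²) = -0.8372.

E = -0.837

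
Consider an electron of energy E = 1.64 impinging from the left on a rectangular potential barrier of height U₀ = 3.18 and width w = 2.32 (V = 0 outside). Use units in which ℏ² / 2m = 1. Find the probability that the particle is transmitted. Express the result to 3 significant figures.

E < U₀: inside the barrier ψ ∝ e^{±κx} with κ = √(2m(U₀ − E))/ℏ = 1.241.
κw = 2.879, sinh(κw) = 8.871.
The exact tunnelling result is T⁻¹ = 1 + U₀² sinh²(κw) / [4E(U₀ − E)] = 79.76, so T = 0.0125.

T = 0.0125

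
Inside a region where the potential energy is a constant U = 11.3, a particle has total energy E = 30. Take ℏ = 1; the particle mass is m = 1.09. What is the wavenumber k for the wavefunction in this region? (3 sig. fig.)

With E > U the solution is oscillatory, ψ ∝ e^{±ikx} with k = √(2m(E − U))/ℏ.
k = √(2 × 1.09 × 18.7) = 6.385.

k = 6.38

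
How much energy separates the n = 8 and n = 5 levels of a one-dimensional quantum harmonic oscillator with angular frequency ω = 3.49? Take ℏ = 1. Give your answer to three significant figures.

ΔE = 10.5

E_n = ℏω(n + ½), so ΔE = (8 − 5) ℏω = 3 × 3.49 = 10.47.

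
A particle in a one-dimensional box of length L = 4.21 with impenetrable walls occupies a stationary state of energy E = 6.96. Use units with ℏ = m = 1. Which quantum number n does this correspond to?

From E_n = n²π²ℏ²/(2mL²) invert to n = √(2mL²E)/(πℏ).
n = (4.21/π) × √(2 × 1 × 6.96) = 5.000 → n = 5.

n = 5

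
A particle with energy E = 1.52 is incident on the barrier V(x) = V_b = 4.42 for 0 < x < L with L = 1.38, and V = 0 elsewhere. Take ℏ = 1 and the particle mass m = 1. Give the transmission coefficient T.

T = 0.00468

Since E < V_b the interior solution is evanescent with decay constant κ = √(2m(V_b − E))/ℏ = 2.408.
κL = 3.323, sinh(κL) = 13.86.
Matching ψ, ψ′ at both faces gives T = [1 + V_b² sinh²(κL) / (4E(V_b − E))]⁻¹ = 1/213.9 = 0.00468.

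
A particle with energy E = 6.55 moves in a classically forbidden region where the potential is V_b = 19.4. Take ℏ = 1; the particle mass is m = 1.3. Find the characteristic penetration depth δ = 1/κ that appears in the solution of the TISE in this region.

δ = 0.173

Since E < V_b the TISE in this region is ψ'' = κ²ψ with κ = √(2m(V_b − E))/ℏ.
κ = √(2 × 1.3 × 12.85) = 5.780. The penetration depth is δ = 1/κ = 0.173.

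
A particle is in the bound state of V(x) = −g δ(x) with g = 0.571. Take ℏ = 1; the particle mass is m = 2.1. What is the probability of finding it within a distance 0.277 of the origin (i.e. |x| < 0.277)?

The normalised bound state is ψ = √κ e^{−κ|x|} with κ = mg/ℏ² = 1.199.
P(|x| < d) = ∫_{−d}^{d} κ e^{−2κ|x|} dx = 1 − e^{−2κd} = 1 − e^{−0.6643} = 0.4854.

P = 0.485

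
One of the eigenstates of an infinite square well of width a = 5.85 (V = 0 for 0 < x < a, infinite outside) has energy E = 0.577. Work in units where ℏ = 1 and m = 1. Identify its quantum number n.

From E_n = n²π²ℏ²/(2ma²) invert to n = √(2ma²E)/(πℏ).
n = (5.85/π) × √(2 × 1 × 0.577) = 2.000 → n = 2.

n = 2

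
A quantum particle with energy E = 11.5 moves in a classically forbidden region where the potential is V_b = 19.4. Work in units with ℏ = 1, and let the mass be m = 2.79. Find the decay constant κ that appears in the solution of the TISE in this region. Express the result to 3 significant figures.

κ = 6.64

Since E < V_b the TISE in this region is ψ'' = κ²ψ with κ = √(2m(V_b − E))/ℏ.
κ = √(2 × 2.79 × 7.9) = 6.639.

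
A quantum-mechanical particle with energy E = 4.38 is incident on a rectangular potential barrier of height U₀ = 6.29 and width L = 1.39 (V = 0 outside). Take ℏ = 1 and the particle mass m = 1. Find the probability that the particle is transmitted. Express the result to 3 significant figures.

T = 0.0147

Since E < U₀ the interior solution is evanescent with decay constant κ = √(2m(U₀ − E))/ℏ = 1.954.
κL = 2.717, sinh(κL) = 7.532.
Matching ψ, ψ′ at both faces gives T = [1 + U₀² sinh²(κL) / (4E(U₀ − E))]⁻¹ = 1/68.08 = 0.0147.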